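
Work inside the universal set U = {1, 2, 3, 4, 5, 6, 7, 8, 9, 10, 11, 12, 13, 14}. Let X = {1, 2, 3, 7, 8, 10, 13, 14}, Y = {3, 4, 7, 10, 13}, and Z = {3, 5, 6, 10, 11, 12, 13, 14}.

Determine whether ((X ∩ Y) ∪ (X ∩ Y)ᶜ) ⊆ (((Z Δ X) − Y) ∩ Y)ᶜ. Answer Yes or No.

Yes

X ∩ Y = {3, 7, 10, 13}
(X ∩ Y)ᶜ = {1, 2, 4, 5, 6, 8, 9, 11, 12, 14}
(X ∩ Y) ∪ (X ∩ Y)ᶜ = {1, 2, 3, 4, 5, 6, 7, 8, 9, 10, 11, 12, 13, 14}
Z Δ X = {1, 2, 5, 6, 7, 8, 11, 12}
(Z Δ X) − Y = {1, 2, 5, 6, 8, 11, 12}
((Z Δ X) − Y) ∩ Y = {}
(((Z Δ X) − Y) ∩ Y)ᶜ = {1, 2, 3, 4, 5, 6, 7, 8, 9, 10, 11, 12, 13, 14}
Every element of {1, 2, 3, 4, 5, 6, 7, 8, 9, 10, 11, 12, 13, 14} is in {1, 2, 3, 4, 5, 6, 7, 8, 9, 10, 11, 12, 13, 14}, so (X ∩ Y) ∪ (X ∩ Y)ᶜ ⊆ (((Z Δ X) − Y) ∩ Y)ᶜ.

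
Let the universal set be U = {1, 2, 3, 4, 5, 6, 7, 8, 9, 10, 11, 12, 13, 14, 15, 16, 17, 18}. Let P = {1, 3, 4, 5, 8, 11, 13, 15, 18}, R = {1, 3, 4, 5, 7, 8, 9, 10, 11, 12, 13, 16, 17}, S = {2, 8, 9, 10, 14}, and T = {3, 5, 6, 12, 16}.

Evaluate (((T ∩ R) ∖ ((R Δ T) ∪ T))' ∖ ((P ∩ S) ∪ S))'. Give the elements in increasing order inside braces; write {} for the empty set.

{2, 8, 9, 10, 14}

T ∩ R = {3, 5, 12, 16}
R Δ T = {1, 4, 6, 7, 8, 9, 10, 11, 13, 17}
(R Δ T) ∪ T = {1, 3, 4, 5, 6, 7, 8, 9, 10, 11, 12, 13, 16, 17}
(T ∩ R) ∖ ((R Δ T) ∪ T) = {}
((T ∩ R) ∖ ((R Δ T) ∪ T))' = {1, 2, 3, 4, 5, 6, 7, 8, 9, 10, 11, 12, 13, 14, 15, 16, 17, 18}
P ∩ S = {8}
(P ∩ S) ∪ S = {2, 8, 9, 10, 14}
((T ∩ R) ∖ ((R Δ T) ∪ T))' ∖ ((P ∩ S) ∪ S) = {1, 3, 4, 5, 6, 7, 11, 12, 13, 15, 16, 17, 18}
(((T ∩ R) ∖ ((R Δ T) ∪ T))' ∖ ((P ∩ S) ∪ S))' = {2, 8, 9, 10, 14}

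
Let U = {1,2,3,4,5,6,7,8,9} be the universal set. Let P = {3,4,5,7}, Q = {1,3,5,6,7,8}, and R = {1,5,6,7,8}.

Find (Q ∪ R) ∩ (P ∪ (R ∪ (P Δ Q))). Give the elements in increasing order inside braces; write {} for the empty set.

{1,3,5,6,7,8}

Q ∪ R = {1,3,5,6,7,8}
P Δ Q = {1,4,6,8}
R ∪ (P Δ Q) = {1,4,5,6,7,8}
P ∪ (R ∪ (P Δ Q)) = {1,3,4,5,6,7,8}
(Q ∪ R) ∩ (P ∪ (R ∪ (P Δ Q))) = {1,3,5,6,7,8}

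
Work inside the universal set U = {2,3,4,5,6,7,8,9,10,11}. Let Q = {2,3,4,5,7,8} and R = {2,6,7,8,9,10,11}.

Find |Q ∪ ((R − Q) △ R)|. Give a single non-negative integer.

R − Q = {6,9,10,11}
(R − Q) △ R = {2,7,8}
Q ∪ ((R − Q) △ R) = {2,3,4,5,7,8}
|Q ∪ ((R − Q) △ R)| = 6

6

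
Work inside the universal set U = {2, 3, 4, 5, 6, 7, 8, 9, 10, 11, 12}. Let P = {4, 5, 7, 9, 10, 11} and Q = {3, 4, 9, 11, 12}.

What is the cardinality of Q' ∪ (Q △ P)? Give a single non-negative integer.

8

Q' = {2, 5, 6, 7, 8, 10}
Q △ P = {3, 5, 7, 10, 12}
Q' ∪ (Q △ P) = {2, 3, 5, 6, 7, 8, 10, 12}
|Q' ∪ (Q △ P)| = 8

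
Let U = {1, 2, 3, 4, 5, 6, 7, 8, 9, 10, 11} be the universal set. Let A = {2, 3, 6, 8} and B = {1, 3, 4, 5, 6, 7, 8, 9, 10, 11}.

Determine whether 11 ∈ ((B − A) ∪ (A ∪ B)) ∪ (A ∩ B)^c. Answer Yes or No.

Yes

11 ∈ B and 11 ∉ A, so 11 ∈ B − A
11 ∉ A and 11 ∈ B, so 11 ∈ A ∪ B
11 ∈ (B − A) and 11 ∈ (A ∪ B), so 11 ∈ (B − A) ∪ (A ∪ B)
11 ∉ A and 11 ∈ B, so 11 ∉ A ∩ B
11 ∈ (A ∩ B)^c since 11 ∉ (A ∩ B)
11 ∈ ((B − A) ∪ (A ∪ B)) and 11 ∈ (A ∩ B)^c, so 11 ∈ ((B − A) ∪ (A ∪ B)) ∪ (A ∩ B)^c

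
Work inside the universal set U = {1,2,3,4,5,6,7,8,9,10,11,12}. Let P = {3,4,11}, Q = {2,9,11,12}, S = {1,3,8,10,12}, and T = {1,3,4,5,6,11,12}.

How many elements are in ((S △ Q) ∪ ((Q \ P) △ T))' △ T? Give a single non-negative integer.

S △ Q = {1,2,3,8,9,10,11}
Q \ P = {2,9,12}
(Q \ P) △ T = {1,2,3,4,5,6,9,11}
(S △ Q) ∪ ((Q \ P) △ T) = {1,2,3,4,5,6,8,9,10,11}
((S △ Q) ∪ ((Q \ P) △ T))' = {7,12}
((S △ Q) ∪ ((Q \ P) △ T))' △ T = {1,3,4,5,6,7,11}
|((S △ Q) ∪ ((Q \ P) △ T))' △ T| = 7

7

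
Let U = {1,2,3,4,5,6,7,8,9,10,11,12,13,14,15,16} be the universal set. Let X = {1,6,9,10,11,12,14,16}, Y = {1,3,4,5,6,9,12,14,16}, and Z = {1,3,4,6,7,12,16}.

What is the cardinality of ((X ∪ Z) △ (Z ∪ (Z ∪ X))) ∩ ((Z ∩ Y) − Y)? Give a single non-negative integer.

X ∪ Z = {1,3,4,6,7,9,10,11,12,14,16}
Z ∪ X = {1,3,4,6,7,9,10,11,12,14,16}
Z ∪ (Z ∪ X) = {1,3,4,6,7,9,10,11,12,14,16}
(X ∪ Z) △ (Z ∪ (Z ∪ X)) = {}
Z ∩ Y = {1,3,4,6,12,16}
(Z ∩ Y) − Y = {}
((X ∪ Z) △ (Z ∪ (Z ∪ X))) ∩ ((Z ∩ Y) − Y) = {}
|((X ∪ Z) △ (Z ∪ (Z ∪ X))) ∩ ((Z ∩ Y) − Y)| = 0

0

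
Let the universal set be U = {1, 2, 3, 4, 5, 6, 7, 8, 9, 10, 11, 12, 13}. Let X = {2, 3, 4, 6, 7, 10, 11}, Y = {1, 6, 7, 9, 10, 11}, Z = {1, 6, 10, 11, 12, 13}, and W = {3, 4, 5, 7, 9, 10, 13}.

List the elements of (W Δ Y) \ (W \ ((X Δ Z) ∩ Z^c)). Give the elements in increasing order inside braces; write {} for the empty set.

W Δ Y = {1, 3, 4, 5, 6, 11, 13}
X Δ Z = {1, 2, 3, 4, 7, 12, 13}
Z^c = {2, 3, 4, 5, 7, 8, 9}
(X Δ Z) ∩ Z^c = {2, 3, 4, 7}
W \ ((X Δ Z) ∩ Z^c) = {5, 9, 10, 13}
(W Δ Y) \ (W \ ((X Δ Z) ∩ Z^c)) = {1, 3, 4, 6, 11}

{1, 3, 4, 6, 11}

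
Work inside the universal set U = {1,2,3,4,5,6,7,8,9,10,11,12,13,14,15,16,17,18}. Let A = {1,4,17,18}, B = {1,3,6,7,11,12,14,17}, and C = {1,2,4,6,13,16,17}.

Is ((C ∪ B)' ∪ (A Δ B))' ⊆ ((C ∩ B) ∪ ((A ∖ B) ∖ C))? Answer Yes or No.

C ∪ B = {1,2,3,4,6,7,11,12,13,14,16,17}
(C ∪ B)' = {5,8,9,10,15,18}
A Δ B = {3,4,6,7,11,12,14,18}
(C ∪ B)' ∪ (A Δ B) = {3,4,5,6,7,8,9,10,11,12,14,15,18}
((C ∪ B)' ∪ (A Δ B))' = {1,2,13,16,17}
C ∩ B = {1,6,17}
A ∖ B = {4,18}
(A ∖ B) ∖ C = {18}
(C ∩ B) ∪ ((A ∖ B) ∖ C) = {1,6,17,18}
2 ∈ ((C ∪ B)' ∪ (A Δ B))' but 2 ∉ (C ∩ B) ∪ ((A ∖ B) ∖ C), so the inclusion fails.

No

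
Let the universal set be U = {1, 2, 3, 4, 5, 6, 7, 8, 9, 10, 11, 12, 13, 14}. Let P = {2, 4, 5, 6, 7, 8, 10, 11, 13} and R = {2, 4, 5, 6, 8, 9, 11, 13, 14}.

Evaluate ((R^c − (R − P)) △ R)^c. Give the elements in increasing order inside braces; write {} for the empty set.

R^c = {1, 3, 7, 10, 12}
R − P = {9, 14}
R^c − (R − P) = {1, 3, 7, 10, 12}
(R^c − (R − P)) △ R = {1, 2, 3, 4, 5, 6, 7, 8, 9, 10, 11, 12, 13, 14}
((R^c − (R − P)) △ R)^c = {}

{}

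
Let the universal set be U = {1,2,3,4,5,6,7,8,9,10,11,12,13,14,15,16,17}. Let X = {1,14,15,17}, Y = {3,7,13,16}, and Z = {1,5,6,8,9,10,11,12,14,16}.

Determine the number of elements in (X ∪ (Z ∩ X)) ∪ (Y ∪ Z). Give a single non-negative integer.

Z ∩ X = {1,14}
X ∪ (Z ∩ X) = {1,14,15,17}
Y ∪ Z = {1,3,5,6,7,8,9,10,11,12,13,14,16}
(X ∪ (Z ∩ X)) ∪ (Y ∪ Z) = {1,3,5,6,7,8,9,10,11,12,13,14,15,16,17}
|(X ∪ (Z ∩ X)) ∪ (Y ∪ Z)| = 15

15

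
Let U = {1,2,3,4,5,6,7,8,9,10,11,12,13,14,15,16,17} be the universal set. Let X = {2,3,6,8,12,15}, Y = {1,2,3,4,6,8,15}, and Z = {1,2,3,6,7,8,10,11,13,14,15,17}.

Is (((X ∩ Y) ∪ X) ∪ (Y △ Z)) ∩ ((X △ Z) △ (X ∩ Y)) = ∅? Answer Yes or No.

X ∩ Y = {2,3,6,8,15}
(X ∩ Y) ∪ X = {2,3,6,8,12,15}
Y △ Z = {4,7,10,11,13,14,17}
((X ∩ Y) ∪ X) ∪ (Y △ Z) = {2,3,4,6,7,8,10,11,12,13,14,15,17}
X △ Z = {1,7,10,11,12,13,14,17}
(X △ Z) △ (X ∩ Y) = {1,2,3,6,7,8,10,11,12,13,14,15,17}
2 lies in both, so they are not disjoint.

No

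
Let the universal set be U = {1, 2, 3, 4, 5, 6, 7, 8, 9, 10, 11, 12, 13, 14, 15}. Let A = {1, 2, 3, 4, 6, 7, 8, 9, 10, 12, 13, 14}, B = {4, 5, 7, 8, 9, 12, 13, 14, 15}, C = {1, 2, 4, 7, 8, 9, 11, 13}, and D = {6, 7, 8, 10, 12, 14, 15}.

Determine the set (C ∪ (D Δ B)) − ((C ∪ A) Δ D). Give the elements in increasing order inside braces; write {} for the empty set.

D Δ B = {4, 5, 6, 9, 10, 13}
C ∪ (D Δ B) = {1, 2, 4, 5, 6, 7, 8, 9, 10, 11, 13}
C ∪ A = {1, 2, 3, 4, 6, 7, 8, 9, 10, 11, 12, 13, 14}
(C ∪ A) Δ D = {1, 2, 3, 4, 9, 11, 13, 15}
(C ∪ (D Δ B)) − ((C ∪ A) Δ D) = {5, 6, 7, 8, 10}

{5, 6, 7, 8, 10}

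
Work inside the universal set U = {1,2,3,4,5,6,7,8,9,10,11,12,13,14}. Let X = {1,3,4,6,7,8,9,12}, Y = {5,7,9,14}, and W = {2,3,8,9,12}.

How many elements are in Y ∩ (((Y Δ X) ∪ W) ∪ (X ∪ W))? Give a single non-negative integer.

4

Y Δ X = {1,3,4,5,6,8,12,14}
(Y Δ X) ∪ W = {1,2,3,4,5,6,8,9,12,14}
X ∪ W = {1,2,3,4,6,7,8,9,12}
((Y Δ X) ∪ W) ∪ (X ∪ W) = {1,2,3,4,5,6,7,8,9,12,14}
Y ∩ (((Y Δ X) ∪ W) ∪ (X ∪ W)) = {5,7,9,14}
|Y ∩ (((Y Δ X) ∪ W) ∪ (X ∪ W))| = 4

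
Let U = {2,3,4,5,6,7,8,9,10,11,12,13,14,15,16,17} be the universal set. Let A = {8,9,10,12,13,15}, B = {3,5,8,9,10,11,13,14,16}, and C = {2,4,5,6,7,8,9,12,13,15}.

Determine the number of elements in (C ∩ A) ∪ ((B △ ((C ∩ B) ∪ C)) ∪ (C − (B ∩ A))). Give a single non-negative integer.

C ∩ A = {8,9,12,13,15}
C ∩ B = {5,8,9,13}
(C ∩ B) ∪ C = {2,4,5,6,7,8,9,12,13,15}
B △ ((C ∩ B) ∪ C) = {2,3,4,6,7,10,11,12,14,15,16}
B ∩ A = {8,9,10,13}
C − (B ∩ A) = {2,4,5,6,7,12,15}
(B △ ((C ∩ B) ∪ C)) ∪ (C − (B ∩ A)) = {2,3,4,5,6,7,10,11,12,14,15,16}
(C ∩ A) ∪ ((B △ ((C ∩ B) ∪ C)) ∪ (C − (B ∩ A))) = {2,3,4,5,6,7,8,9,10,11,12,13,14,15,16}
|(C ∩ A) ∪ ((B △ ((C ∩ B) ∪ C)) ∪ (C − (B ∩ A)))| = 15

15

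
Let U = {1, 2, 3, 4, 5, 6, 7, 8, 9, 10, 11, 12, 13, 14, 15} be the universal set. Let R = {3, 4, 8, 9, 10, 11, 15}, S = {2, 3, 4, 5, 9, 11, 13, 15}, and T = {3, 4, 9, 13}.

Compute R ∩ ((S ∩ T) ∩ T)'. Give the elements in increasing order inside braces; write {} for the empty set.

S ∩ T = {3, 4, 9, 13}
(S ∩ T) ∩ T = {3, 4, 9, 13}
((S ∩ T) ∩ T)' = {1, 2, 5, 6, 7, 8, 10, 11, 12, 14, 15}
R ∩ ((S ∩ T) ∩ T)' = {8, 10, 11, 15}

{8, 10, 11, 15}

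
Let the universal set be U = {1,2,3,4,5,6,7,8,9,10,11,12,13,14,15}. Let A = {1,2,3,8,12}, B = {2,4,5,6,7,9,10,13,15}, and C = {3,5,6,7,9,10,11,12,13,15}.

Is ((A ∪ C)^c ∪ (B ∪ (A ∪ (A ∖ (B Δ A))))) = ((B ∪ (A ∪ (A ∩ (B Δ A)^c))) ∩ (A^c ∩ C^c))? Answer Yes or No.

A ∪ C = {1,2,3,5,6,7,8,9,10,11,12,13,15}
(A ∪ C)^c = {4,14}
B Δ A = {1,3,4,5,6,7,8,9,10,12,13,15}
A ∖ (B Δ A) = {2}
A ∪ (A ∖ (B Δ A)) = {1,2,3,8,12}
B ∪ (A ∪ (A ∖ (B Δ A))) = {1,2,3,4,5,6,7,8,9,10,12,13,15}
(A ∪ C)^c ∪ (B ∪ (A ∪ (A ∖ (B Δ A)))) = {1,2,3,4,5,6,7,8,9,10,12,13,14,15}
(B Δ A)^c = {2,11,14}
A ∩ (B Δ A)^c = {2}
A ∪ (A ∩ (B Δ A)^c) = {1,2,3,8,12}
B ∪ (A ∪ (A ∩ (B Δ A)^c)) = {1,2,3,4,5,6,7,8,9,10,12,13,15}
A^c = {4,5,6,7,9,10,11,13,14,15}
C^c = {1,2,4,8,14}
A^c ∩ C^c = {4,14}
(B ∪ (A ∪ (A ∩ (B Δ A)^c))) ∩ (A^c ∩ C^c) = {4}
1 ∈ (A ∪ C)^c ∪ (B ∪ (A ∪ (A ∖ (B Δ A)))) but 1 ∉ (B ∪ (A ∪ (A ∩ (B Δ A)^c))) ∩ (A^c ∩ C^c), so they differ.

No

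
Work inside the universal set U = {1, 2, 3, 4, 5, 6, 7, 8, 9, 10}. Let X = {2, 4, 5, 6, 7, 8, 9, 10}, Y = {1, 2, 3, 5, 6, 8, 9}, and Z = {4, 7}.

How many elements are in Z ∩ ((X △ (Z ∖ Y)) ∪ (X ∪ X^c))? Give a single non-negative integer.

Z ∖ Y = {4, 7}
X △ (Z ∖ Y) = {2, 5, 6, 8, 9, 10}
X^c = {1, 3}
X ∪ X^c = {1, 2, 3, 4, 5, 6, 7, 8, 9, 10}
(X △ (Z ∖ Y)) ∪ (X ∪ X^c) = {1, 2, 3, 4, 5, 6, 7, 8, 9, 10}
Z ∩ ((X △ (Z ∖ Y)) ∪ (X ∪ X^c)) = {4, 7}
|Z ∩ ((X △ (Z ∖ Y)) ∪ (X ∪ X^c))| = 2

2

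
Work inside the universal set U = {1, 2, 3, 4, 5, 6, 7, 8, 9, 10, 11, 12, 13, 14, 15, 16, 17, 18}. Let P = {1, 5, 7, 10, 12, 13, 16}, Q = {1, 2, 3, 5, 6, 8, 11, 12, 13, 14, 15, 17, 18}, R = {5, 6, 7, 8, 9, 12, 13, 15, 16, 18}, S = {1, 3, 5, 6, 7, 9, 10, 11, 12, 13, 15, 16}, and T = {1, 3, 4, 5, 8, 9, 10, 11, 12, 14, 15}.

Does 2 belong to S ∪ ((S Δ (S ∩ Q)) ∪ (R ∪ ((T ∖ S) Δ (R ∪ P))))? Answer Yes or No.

No

2 ∉ S and 2 ∈ Q, so 2 ∉ S ∩ Q
2 ∉ S and 2 ∉ (S ∩ Q), so 2 ∉ S Δ (S ∩ Q)
2 ∉ T and 2 ∉ S, so 2 ∉ T ∖ S
2 ∉ R and 2 ∉ P, so 2 ∉ R ∪ P
2 ∉ (T ∖ S) and 2 ∉ (R ∪ P), so 2 ∉ (T ∖ S) Δ (R ∪ P)
2 ∉ R and 2 ∉ ((T ∖ S) Δ (R ∪ P)), so 2 ∉ R ∪ ((T ∖ S) Δ (R ∪ P))
2 ∉ (S Δ (S ∩ Q)) and 2 ∉ (R ∪ ((T ∖ S) Δ (R ∪ P))), so 2 ∉ (S Δ (S ∩ Q)) ∪ (R ∪ ((T ∖ S) Δ (R ∪ P)))
2 ∉ S and 2 ∉ ((S Δ (S ∩ Q)) ∪ (R ∪ ((T ∖ S) Δ (R ∪ P)))), so 2 ∉ S ∪ ((S Δ (S ∩ Q)) ∪ (R ∪ ((T ∖ S) Δ (R ∪ P))))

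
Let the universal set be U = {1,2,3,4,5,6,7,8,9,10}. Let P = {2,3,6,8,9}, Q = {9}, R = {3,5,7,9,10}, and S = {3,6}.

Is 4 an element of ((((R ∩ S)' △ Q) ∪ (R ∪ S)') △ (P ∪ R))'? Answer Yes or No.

4 ∉ R and 4 ∉ S, so 4 ∉ R ∩ S
4 ∈ (R ∩ S)' since 4 ∉ (R ∩ S)
4 ∈ (R ∩ S)' and 4 ∉ Q, so 4 ∈ (R ∩ S)' △ Q
4 ∉ R and 4 ∉ S, so 4 ∉ R ∪ S
4 ∈ (R ∪ S)' since 4 ∉ (R ∪ S)
4 ∈ ((R ∩ S)' △ Q) and 4 ∈ (R ∪ S)', so 4 ∈ ((R ∩ S)' △ Q) ∪ (R ∪ S)'
4 ∉ P and 4 ∉ R, so 4 ∉ P ∪ R
4 ∈ (((R ∩ S)' △ Q) ∪ (R ∪ S)') and 4 ∉ (P ∪ R), so 4 ∈ (((R ∩ S)' △ Q) ∪ (R ∪ S)') △ (P ∪ R)
4 ∉ ((((R ∩ S)' △ Q) ∪ (R ∪ S)') △ (P ∪ R))' since 4 ∈ ((((R ∩ S)' △ Q) ∪ (R ∪ S)') △ (P ∪ R))

No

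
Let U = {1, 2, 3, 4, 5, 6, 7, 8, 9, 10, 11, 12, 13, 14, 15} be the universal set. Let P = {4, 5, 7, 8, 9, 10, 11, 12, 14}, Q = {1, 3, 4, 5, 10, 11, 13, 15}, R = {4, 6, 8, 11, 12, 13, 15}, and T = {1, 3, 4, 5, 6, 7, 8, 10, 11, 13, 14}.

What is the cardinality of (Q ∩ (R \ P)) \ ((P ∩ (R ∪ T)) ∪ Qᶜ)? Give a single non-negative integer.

2

R \ P = {6, 13, 15}
Q ∩ (R \ P) = {13, 15}
R ∪ T = {1, 3, 4, 5, 6, 7, 8, 10, 11, 12, 13, 14, 15}
P ∩ (R ∪ T) = {4, 5, 7, 8, 10, 11, 12, 14}
Qᶜ = {2, 6, 7, 8, 9, 12, 14}
(P ∩ (R ∪ T)) ∪ Qᶜ = {2, 4, 5, 6, 7, 8, 9, 10, 11, 12, 14}
(Q ∩ (R \ P)) \ ((P ∩ (R ∪ T)) ∪ Qᶜ) = {13, 15}
|(Q ∩ (R \ P)) \ ((P ∩ (R ∪ T)) ∪ Qᶜ)| = 2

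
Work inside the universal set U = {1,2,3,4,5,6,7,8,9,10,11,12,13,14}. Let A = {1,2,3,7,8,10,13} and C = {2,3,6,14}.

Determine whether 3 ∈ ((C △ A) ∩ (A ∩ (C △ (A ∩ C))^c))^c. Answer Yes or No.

3 ∈ C and 3 ∈ A, so 3 ∉ C △ A
3 ∈ A and 3 ∈ C, so 3 ∈ A ∩ C
3 ∈ C and 3 ∈ (A ∩ C), so 3 ∉ C △ (A ∩ C)
3 ∈ (C △ (A ∩ C))^c since 3 ∉ (C △ (A ∩ C))
3 ∈ A and 3 ∈ (C △ (A ∩ C))^c, so 3 ∈ A ∩ (C △ (A ∩ C))^c
3 ∉ (C △ A) and 3 ∈ (A ∩ (C △ (A ∩ C))^c), so 3 ∉ (C △ A) ∩ (A ∩ (C △ (A ∩ C))^c)
3 ∈ ((C △ A) ∩ (A ∩ (C △ (A ∩ C))^c))^c since 3 ∉ ((C △ A) ∩ (A ∩ (C △ (A ∩ C))^c))

Yes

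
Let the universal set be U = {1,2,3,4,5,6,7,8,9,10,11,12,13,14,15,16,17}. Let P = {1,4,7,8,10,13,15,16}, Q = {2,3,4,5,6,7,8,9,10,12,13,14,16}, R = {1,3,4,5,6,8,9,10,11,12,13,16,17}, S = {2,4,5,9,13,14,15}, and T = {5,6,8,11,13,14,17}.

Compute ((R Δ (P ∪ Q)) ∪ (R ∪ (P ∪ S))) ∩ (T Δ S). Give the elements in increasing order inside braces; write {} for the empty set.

P ∪ Q = {1,2,3,4,5,6,7,8,9,10,12,13,14,15,16}
R Δ (P ∪ Q) = {2,7,11,14,15,17}
P ∪ S = {1,2,4,5,7,8,9,10,13,14,15,16}
R ∪ (P ∪ S) = {1,2,3,4,5,6,7,8,9,10,11,12,13,14,15,16,17}
(R Δ (P ∪ Q)) ∪ (R ∪ (P ∪ S)) = {1,2,3,4,5,6,7,8,9,10,11,12,13,14,15,16,17}
T Δ S = {2,4,6,8,9,11,15,17}
((R Δ (P ∪ Q)) ∪ (R ∪ (P ∪ S))) ∩ (T Δ S) = {2,4,6,8,9,11,15,17}

{2,4,6,8,9,11,15,17}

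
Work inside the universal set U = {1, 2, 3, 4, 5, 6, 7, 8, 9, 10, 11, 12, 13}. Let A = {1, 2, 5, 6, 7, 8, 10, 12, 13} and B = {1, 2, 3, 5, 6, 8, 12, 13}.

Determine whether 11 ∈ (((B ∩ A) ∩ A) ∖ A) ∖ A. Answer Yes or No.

No

11 ∉ B and 11 ∉ A, so 11 ∉ B ∩ A
11 ∉ (B ∩ A) and 11 ∉ A, so 11 ∉ (B ∩ A) ∩ A
11 ∉ ((B ∩ A) ∩ A) and 11 ∉ A, so 11 ∉ ((B ∩ A) ∩ A) ∖ A
11 ∉ (((B ∩ A) ∩ A) ∖ A) and 11 ∉ A, so 11 ∉ (((B ∩ A) ∩ A) ∖ A) ∖ A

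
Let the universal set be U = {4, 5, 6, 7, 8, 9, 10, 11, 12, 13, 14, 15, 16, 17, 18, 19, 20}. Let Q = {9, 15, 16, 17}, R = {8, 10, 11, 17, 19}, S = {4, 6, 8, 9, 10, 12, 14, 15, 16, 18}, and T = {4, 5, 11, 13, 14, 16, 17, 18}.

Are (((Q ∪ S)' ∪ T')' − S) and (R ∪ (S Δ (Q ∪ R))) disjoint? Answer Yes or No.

No

Q ∪ S = {4, 6, 8, 9, 10, 12, 14, 15, 16, 17, 18}
(Q ∪ S)' = {5, 7, 11, 13, 19, 20}
T' = {6, 7, 8, 9, 10, 12, 15, 19, 20}
(Q ∪ S)' ∪ T' = {5, 6, 7, 8, 9, 10, 11, 12, 13, 15, 19, 20}
((Q ∪ S)' ∪ T')' = {4, 14, 16, 17, 18}
((Q ∪ S)' ∪ T')' − S = {17}
Q ∪ R = {8, 9, 10, 11, 15, 16, 17, 19}
S Δ (Q ∪ R) = {4, 6, 11, 12, 14, 17, 18, 19}
R ∪ (S Δ (Q ∪ R)) = {4, 6, 8, 10, 11, 12, 14, 17, 18, 19}
17 lies in both, so they are not disjoint.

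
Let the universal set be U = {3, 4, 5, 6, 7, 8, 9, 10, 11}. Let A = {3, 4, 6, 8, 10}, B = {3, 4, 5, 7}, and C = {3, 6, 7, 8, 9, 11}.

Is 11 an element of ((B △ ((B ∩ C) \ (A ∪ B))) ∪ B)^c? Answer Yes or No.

11 ∉ B and 11 ∈ C, so 11 ∉ B ∩ C
11 ∉ A and 11 ∉ B, so 11 ∉ A ∪ B
11 ∉ (B ∩ C) and 11 ∉ (A ∪ B), so 11 ∉ (B ∩ C) \ (A ∪ B)
11 ∉ B and 11 ∉ ((B ∩ C) \ (A ∪ B)), so 11 ∉ B △ ((B ∩ C) \ (A ∪ B))
11 ∉ (B △ ((B ∩ C) \ (A ∪ B))) and 11 ∉ B, so 11 ∉ (B △ ((B ∩ C) \ (A ∪ B))) ∪ B
11 ∈ ((B △ ((B ∩ C) \ (A ∪ B))) ∪ B)^c since 11 ∉ ((B △ ((B ∩ C) \ (A ∪ B))) ∪ B)

Yes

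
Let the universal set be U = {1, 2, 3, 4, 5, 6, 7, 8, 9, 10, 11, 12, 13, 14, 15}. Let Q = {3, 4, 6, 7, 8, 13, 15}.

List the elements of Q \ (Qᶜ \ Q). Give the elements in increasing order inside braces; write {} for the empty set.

Qᶜ = {1, 2, 5, 9, 10, 11, 12, 14}
Qᶜ \ Q = {1, 2, 5, 9, 10, 11, 12, 14}
Q \ (Qᶜ \ Q) = {3, 4, 6, 7, 8, 13, 15}

{3, 4, 6, 7, 8, 13, 15}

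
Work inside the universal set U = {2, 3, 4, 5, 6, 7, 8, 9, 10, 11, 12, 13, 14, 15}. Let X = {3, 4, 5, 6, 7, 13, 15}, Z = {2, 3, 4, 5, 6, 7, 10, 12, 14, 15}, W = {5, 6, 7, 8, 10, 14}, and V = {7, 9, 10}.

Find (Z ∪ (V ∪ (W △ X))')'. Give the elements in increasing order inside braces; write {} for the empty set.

W △ X = {3, 4, 8, 10, 13, 14, 15}
V ∪ (W △ X) = {3, 4, 7, 8, 9, 10, 13, 14, 15}
(V ∪ (W △ X))' = {2, 5, 6, 11, 12}
Z ∪ (V ∪ (W △ X))' = {2, 3, 4, 5, 6, 7, 10, 11, 12, 14, 15}
(Z ∪ (V ∪ (W △ X))')' = {8, 9, 13}

{8, 9, 13}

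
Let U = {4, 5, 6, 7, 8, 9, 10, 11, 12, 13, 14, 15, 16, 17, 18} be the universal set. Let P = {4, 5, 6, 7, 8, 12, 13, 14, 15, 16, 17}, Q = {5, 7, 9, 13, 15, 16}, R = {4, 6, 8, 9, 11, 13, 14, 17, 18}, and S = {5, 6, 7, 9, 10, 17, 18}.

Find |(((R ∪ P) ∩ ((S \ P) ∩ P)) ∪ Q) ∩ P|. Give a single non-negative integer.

5

R ∪ P = {4, 5, 6, 7, 8, 9, 11, 12, 13, 14, 15, 16, 17, 18}
S \ P = {9, 10, 18}
(S \ P) ∩ P = {}
(R ∪ P) ∩ ((S \ P) ∩ P) = {}
((R ∪ P) ∩ ((S \ P) ∩ P)) ∪ Q = {5, 7, 9, 13, 15, 16}
(((R ∪ P) ∩ ((S \ P) ∩ P)) ∪ Q) ∩ P = {5, 7, 13, 15, 16}
|(((R ∪ P) ∩ ((S \ P) ∩ P)) ∪ Q) ∩ P| = 5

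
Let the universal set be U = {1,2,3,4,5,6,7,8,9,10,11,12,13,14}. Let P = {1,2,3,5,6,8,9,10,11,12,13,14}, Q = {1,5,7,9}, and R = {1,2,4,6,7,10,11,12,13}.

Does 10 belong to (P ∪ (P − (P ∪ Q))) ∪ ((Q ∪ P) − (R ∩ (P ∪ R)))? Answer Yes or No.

Yes

10 ∈ P and 10 ∉ Q, so 10 ∈ P ∪ Q
10 ∈ P and 10 ∈ (P ∪ Q), so 10 ∉ P − (P ∪ Q)
10 ∈ P and 10 ∉ (P − (P ∪ Q)), so 10 ∈ P ∪ (P − (P ∪ Q))
10 ∉ Q and 10 ∈ P, so 10 ∈ Q ∪ P
10 ∈ P and 10 ∈ R, so 10 ∈ P ∪ R
10 ∈ R and 10 ∈ (P ∪ R), so 10 ∈ R ∩ (P ∪ R)
10 ∈ (Q ∪ P) and 10 ∈ (R ∩ (P ∪ R)), so 10 ∉ (Q ∪ P) − (R ∩ (P ∪ R))
10 ∈ (P ∪ (P − (P ∪ Q))) and 10 ∉ ((Q ∪ P) − (R ∩ (P ∪ R))), so 10 ∈ (P ∪ (P − (P ∪ Q))) ∪ ((Q ∪ P) − (R ∩ (P ∪ R)))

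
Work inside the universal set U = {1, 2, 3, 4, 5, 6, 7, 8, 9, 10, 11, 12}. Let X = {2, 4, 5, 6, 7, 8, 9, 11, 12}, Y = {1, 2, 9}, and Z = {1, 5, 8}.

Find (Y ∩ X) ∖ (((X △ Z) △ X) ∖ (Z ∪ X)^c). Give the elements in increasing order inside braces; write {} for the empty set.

{2, 9}

Y ∩ X = {2, 9}
X △ Z = {1, 2, 4, 6, 7, 9, 11, 12}
(X △ Z) △ X = {1, 5, 8}
Z ∪ X = {1, 2, 4, 5, 6, 7, 8, 9, 11, 12}
(Z ∪ X)^c = {3, 10}
((X △ Z) △ X) ∖ (Z ∪ X)^c = {1, 5, 8}
(Y ∩ X) ∖ (((X △ Z) △ X) ∖ (Z ∪ X)^c) = {2, 9}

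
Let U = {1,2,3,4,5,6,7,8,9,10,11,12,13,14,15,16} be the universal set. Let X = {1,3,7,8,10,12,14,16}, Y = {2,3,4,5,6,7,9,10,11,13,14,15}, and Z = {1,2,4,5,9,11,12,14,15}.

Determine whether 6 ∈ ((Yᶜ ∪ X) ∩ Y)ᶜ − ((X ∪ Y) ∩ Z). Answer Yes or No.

Yes

6 ∈ Y, so 6 ∉ Yᶜ
6 ∉ Yᶜ and 6 ∉ X, so 6 ∉ Yᶜ ∪ X
6 ∉ (Yᶜ ∪ X) and 6 ∈ Y, so 6 ∉ (Yᶜ ∪ X) ∩ Y
6 ∈ ((Yᶜ ∪ X) ∩ Y)ᶜ since 6 ∉ ((Yᶜ ∪ X) ∩ Y)
6 ∉ X and 6 ∈ Y, so 6 ∈ X ∪ Y
6 ∈ (X ∪ Y) and 6 ∉ Z, so 6 ∉ (X ∪ Y) ∩ Z
6 ∈ ((Yᶜ ∪ X) ∩ Y)ᶜ and 6 ∉ ((X ∪ Y) ∩ Z), so 6 ∈ ((Yᶜ ∪ X) ∩ Y)ᶜ − ((X ∪ Y) ∩ Z)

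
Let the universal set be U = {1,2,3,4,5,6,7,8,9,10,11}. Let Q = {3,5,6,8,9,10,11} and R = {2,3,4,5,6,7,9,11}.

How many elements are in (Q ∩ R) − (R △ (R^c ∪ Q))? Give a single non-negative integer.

Q ∩ R = {3,5,6,9,11}
R^c = {1,8,10}
R^c ∪ Q = {1,3,5,6,8,9,10,11}
R △ (R^c ∪ Q) = {1,2,4,7,8,10}
(Q ∩ R) − (R △ (R^c ∪ Q)) = {3,5,6,9,11}
|(Q ∩ R) − (R △ (R^c ∪ Q))| = 5

5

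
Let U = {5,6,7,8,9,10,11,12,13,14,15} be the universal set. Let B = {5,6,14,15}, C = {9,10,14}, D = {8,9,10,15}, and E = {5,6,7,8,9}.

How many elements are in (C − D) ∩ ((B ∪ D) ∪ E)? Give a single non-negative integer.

1

C − D = {14}
B ∪ D = {5,6,8,9,10,14,15}
(B ∪ D) ∪ E = {5,6,7,8,9,10,14,15}
(C − D) ∩ ((B ∪ D) ∪ E) = {14}
|(C − D) ∩ ((B ∪ D) ∪ E)| = 1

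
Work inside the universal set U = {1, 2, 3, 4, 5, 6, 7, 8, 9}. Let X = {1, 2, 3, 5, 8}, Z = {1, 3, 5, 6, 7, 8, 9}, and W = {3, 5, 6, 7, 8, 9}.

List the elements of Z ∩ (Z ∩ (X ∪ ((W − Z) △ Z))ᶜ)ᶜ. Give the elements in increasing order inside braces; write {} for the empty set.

{1, 3, 5, 6, 7, 8, 9}

W − Z = {}
(W − Z) △ Z = {1, 3, 5, 6, 7, 8, 9}
X ∪ ((W − Z) △ Z) = {1, 2, 3, 5, 6, 7, 8, 9}
(X ∪ ((W − Z) △ Z))ᶜ = {4}
Z ∩ (X ∪ ((W − Z) △ Z))ᶜ = {}
(Z ∩ (X ∪ ((W − Z) △ Z))ᶜ)ᶜ = {1, 2, 3, 4, 5, 6, 7, 8, 9}
Z ∩ (Z ∩ (X ∪ ((W − Z) △ Z))ᶜ)ᶜ = {1, 3, 5, 6, 7, 8, 9}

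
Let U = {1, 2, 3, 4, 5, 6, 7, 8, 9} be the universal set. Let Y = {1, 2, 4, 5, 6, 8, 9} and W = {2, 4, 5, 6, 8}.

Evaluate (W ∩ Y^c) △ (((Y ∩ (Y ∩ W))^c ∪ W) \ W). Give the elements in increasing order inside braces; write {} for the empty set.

Y^c = {3, 7}
W ∩ Y^c = {}
Y ∩ W = {2, 4, 5, 6, 8}
Y ∩ (Y ∩ W) = {2, 4, 5, 6, 8}
(Y ∩ (Y ∩ W))^c = {1, 3, 7, 9}
(Y ∩ (Y ∩ W))^c ∪ W = {1, 2, 3, 4, 5, 6, 7, 8, 9}
((Y ∩ (Y ∩ W))^c ∪ W) \ W = {1, 3, 7, 9}
(W ∩ Y^c) △ (((Y ∩ (Y ∩ W))^c ∪ W) \ W) = {1, 3, 7, 9}

{1, 3, 7, 9}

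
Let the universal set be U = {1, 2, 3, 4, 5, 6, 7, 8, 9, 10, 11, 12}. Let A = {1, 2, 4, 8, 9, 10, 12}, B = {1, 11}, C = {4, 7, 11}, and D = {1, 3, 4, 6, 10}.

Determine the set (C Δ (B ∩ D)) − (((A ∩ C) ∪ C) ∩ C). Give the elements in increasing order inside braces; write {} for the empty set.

{1}

B ∩ D = {1}
C Δ (B ∩ D) = {1, 4, 7, 11}
A ∩ C = {4}
(A ∩ C) ∪ C = {4, 7, 11}
((A ∩ C) ∪ C) ∩ C = {4, 7, 11}
(C Δ (B ∩ D)) − (((A ∩ C) ∪ C) ∩ C) = {1}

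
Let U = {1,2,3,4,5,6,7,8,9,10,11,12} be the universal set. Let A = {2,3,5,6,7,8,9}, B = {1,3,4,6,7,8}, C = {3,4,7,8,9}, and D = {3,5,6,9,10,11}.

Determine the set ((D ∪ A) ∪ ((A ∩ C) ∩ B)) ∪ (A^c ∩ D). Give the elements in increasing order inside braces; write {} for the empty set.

{2,3,5,6,7,8,9,10,11}

D ∪ A = {2,3,5,6,7,8,9,10,11}
A ∩ C = {3,7,8,9}
(A ∩ C) ∩ B = {3,7,8}
(D ∪ A) ∪ ((A ∩ C) ∩ B) = {2,3,5,6,7,8,9,10,11}
A^c = {1,4,10,11,12}
A^c ∩ D = {10,11}
((D ∪ A) ∪ ((A ∩ C) ∩ B)) ∪ (A^c ∩ D) = {2,3,5,6,7,8,9,10,11}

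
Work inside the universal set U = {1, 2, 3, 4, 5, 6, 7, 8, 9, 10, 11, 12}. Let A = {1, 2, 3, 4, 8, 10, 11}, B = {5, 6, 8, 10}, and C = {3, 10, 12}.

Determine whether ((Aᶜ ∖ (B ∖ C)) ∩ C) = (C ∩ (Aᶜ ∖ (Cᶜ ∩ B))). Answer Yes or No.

Yes

Aᶜ = {5, 6, 7, 9, 12}
B ∖ C = {5, 6, 8}
Aᶜ ∖ (B ∖ C) = {7, 9, 12}
(Aᶜ ∖ (B ∖ C)) ∩ C = {12}
Cᶜ = {1, 2, 4, 5, 6, 7, 8, 9, 11}
Cᶜ ∩ B = {5, 6, 8}
Aᶜ ∖ (Cᶜ ∩ B) = {7, 9, 12}
C ∩ (Aᶜ ∖ (Cᶜ ∩ B)) = {12}
Both equal {12}, so (Aᶜ ∖ (B ∖ C)) ∩ C = C ∩ (Aᶜ ∖ (Cᶜ ∩ B)).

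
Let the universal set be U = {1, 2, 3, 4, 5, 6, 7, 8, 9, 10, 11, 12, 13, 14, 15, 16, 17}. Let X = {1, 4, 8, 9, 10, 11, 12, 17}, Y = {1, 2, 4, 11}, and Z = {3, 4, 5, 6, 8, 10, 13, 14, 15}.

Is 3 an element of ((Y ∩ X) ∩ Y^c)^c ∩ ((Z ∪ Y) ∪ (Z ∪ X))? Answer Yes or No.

Yes

3 ∉ Y and 3 ∉ X, so 3 ∉ Y ∩ X
3 ∉ Y, so 3 ∈ Y^c
3 ∉ (Y ∩ X) and 3 ∈ Y^c, so 3 ∉ (Y ∩ X) ∩ Y^c
3 ∈ ((Y ∩ X) ∩ Y^c)^c since 3 ∉ ((Y ∩ X) ∩ Y^c)
3 ∈ Z and 3 ∉ Y, so 3 ∈ Z ∪ Y
3 ∈ Z and 3 ∉ X, so 3 ∈ Z ∪ X
3 ∈ (Z ∪ Y) and 3 ∈ (Z ∪ X), so 3 ∈ (Z ∪ Y) ∪ (Z ∪ X)
3 ∈ ((Y ∩ X) ∩ Y^c)^c and 3 ∈ ((Z ∪ Y) ∪ (Z ∪ X)), so 3 ∈ ((Y ∩ X) ∩ Y^c)^c ∩ ((Z ∪ Y) ∪ (Z ∪ X))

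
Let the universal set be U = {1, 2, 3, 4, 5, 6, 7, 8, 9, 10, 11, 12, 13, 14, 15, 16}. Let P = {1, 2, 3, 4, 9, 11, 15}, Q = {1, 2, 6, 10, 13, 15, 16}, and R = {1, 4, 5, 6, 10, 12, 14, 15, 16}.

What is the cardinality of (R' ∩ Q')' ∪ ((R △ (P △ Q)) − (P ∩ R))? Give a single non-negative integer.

R' = {2, 3, 7, 8, 9, 11, 13}
Q' = {3, 4, 5, 7, 8, 9, 11, 12, 14}
R' ∩ Q' = {3, 7, 8, 9, 11}
(R' ∩ Q')' = {1, 2, 4, 5, 6, 10, 12, 13, 14, 15, 16}
P △ Q = {3, 4, 6, 9, 10, 11, 13, 16}
R △ (P △ Q) = {1, 3, 5, 9, 11, 12, 13, 14, 15}
P ∩ R = {1, 4, 15}
(R △ (P △ Q)) − (P ∩ R) = {3, 5, 9, 11, 12, 13, 14}
(R' ∩ Q')' ∪ ((R △ (P △ Q)) − (P ∩ R)) = {1, 2, 3, 4, 5, 6, 9, 10, 11, 12, 13, 14, 15, 16}
|(R' ∩ Q')' ∪ ((R △ (P △ Q)) − (P ∩ R))| = 14

14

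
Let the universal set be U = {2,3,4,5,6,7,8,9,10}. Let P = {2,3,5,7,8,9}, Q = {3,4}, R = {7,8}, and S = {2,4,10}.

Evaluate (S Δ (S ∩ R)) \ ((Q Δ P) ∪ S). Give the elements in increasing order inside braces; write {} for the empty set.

{}

S ∩ R = {}
S Δ (S ∩ R) = {2,4,10}
Q Δ P = {2,4,5,7,8,9}
(Q Δ P) ∪ S = {2,4,5,7,8,9,10}
(S Δ (S ∩ R)) \ ((Q Δ P) ∪ S) = {}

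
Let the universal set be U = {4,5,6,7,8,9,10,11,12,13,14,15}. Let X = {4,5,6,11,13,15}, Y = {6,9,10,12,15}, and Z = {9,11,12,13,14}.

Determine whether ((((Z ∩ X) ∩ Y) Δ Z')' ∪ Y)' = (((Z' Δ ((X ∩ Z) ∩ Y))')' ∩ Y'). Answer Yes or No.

Z ∩ X = {11,13}
(Z ∩ X) ∩ Y = {}
Z' = {4,5,6,7,8,10,15}
((Z ∩ X) ∩ Y) Δ Z' = {4,5,6,7,8,10,15}
(((Z ∩ X) ∩ Y) Δ Z')' = {9,11,12,13,14}
(((Z ∩ X) ∩ Y) Δ Z')' ∪ Y = {6,9,10,11,12,13,14,15}
((((Z ∩ X) ∩ Y) Δ Z')' ∪ Y)' = {4,5,7,8}
X ∩ Z = {11,13}
(X ∩ Z) ∩ Y = {}
Z' Δ ((X ∩ Z) ∩ Y) = {4,5,6,7,8,10,15}
(Z' Δ ((X ∩ Z) ∩ Y))' = {9,11,12,13,14}
((Z' Δ ((X ∩ Z) ∩ Y))')' = {4,5,6,7,8,10,15}
Y' = {4,5,7,8,11,13,14}
((Z' Δ ((X ∩ Z) ∩ Y))')' ∩ Y' = {4,5,7,8}
Both equal {4,5,7,8}, so ((((Z ∩ X) ∩ Y) Δ Z')' ∪ Y)' = ((Z' Δ ((X ∩ Z) ∩ Y))')' ∩ Y'.

Yes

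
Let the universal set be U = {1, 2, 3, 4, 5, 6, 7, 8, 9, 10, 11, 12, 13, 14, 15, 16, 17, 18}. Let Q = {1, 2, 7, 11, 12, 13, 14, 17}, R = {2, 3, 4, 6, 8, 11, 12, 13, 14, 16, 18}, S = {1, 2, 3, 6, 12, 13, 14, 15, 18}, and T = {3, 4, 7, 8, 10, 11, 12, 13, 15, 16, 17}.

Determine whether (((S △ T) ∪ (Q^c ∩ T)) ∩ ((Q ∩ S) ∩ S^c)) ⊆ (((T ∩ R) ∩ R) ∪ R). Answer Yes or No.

Yes

S △ T = {1, 2, 4, 6, 7, 8, 10, 11, 14, 16, 17, 18}
Q^c = {3, 4, 5, 6, 8, 9, 10, 15, 16, 18}
Q^c ∩ T = {3, 4, 8, 10, 15, 16}
(S △ T) ∪ (Q^c ∩ T) = {1, 2, 3, 4, 6, 7, 8, 10, 11, 14, 15, 16, 17, 18}
Q ∩ S = {1, 2, 12, 13, 14}
S^c = {4, 5, 7, 8, 9, 10, 11, 16, 17}
(Q ∩ S) ∩ S^c = {}
((S △ T) ∪ (Q^c ∩ T)) ∩ ((Q ∩ S) ∩ S^c) = {}
T ∩ R = {3, 4, 8, 11, 12, 13, 16}
(T ∩ R) ∩ R = {3, 4, 8, 11, 12, 13, 16}
((T ∩ R) ∩ R) ∪ R = {2, 3, 4, 6, 8, 11, 12, 13, 14, 16, 18}
Every element of {} is in {2, 3, 4, 6, 8, 11, 12, 13, 14, 16, 18}, so ((S △ T) ∪ (Q^c ∩ T)) ∩ ((Q ∩ S) ∩ S^c) ⊆ ((T ∩ R) ∩ R) ∪ R.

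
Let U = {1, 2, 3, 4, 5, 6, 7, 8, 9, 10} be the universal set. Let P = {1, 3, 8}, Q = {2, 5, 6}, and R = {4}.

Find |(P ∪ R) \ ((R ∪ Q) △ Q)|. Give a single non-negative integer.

3

P ∪ R = {1, 3, 4, 8}
R ∪ Q = {2, 4, 5, 6}
(R ∪ Q) △ Q = {4}
(P ∪ R) \ ((R ∪ Q) △ Q) = {1, 3, 8}
|(P ∪ R) \ ((R ∪ Q) △ Q)| = 3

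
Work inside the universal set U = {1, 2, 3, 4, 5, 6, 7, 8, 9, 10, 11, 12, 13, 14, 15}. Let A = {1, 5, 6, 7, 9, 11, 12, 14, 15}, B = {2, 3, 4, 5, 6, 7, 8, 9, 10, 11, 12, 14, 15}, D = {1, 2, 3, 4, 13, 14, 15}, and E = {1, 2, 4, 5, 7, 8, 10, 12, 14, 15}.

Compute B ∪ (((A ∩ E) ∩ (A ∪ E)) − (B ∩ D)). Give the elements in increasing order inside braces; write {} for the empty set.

A ∩ E = {1, 5, 7, 12, 14, 15}
A ∪ E = {1, 2, 4, 5, 6, 7, 8, 9, 10, 11, 12, 14, 15}
(A ∩ E) ∩ (A ∪ E) = {1, 5, 7, 12, 14, 15}
B ∩ D = {2, 3, 4, 14, 15}
((A ∩ E) ∩ (A ∪ E)) − (B ∩ D) = {1, 5, 7, 12}
B ∪ (((A ∩ E) ∩ (A ∪ E)) − (B ∩ D)) = {1, 2, 3, 4, 5, 6, 7, 8, 9, 10, 11, 12, 14, 15}

{1, 2, 3, 4, 5, 6, 7, 8, 9, 10, 11, 12, 14, 15}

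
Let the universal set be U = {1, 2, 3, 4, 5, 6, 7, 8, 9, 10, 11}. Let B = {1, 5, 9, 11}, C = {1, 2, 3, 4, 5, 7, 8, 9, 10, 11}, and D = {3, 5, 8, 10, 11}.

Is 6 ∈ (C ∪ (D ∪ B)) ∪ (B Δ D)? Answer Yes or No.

No

6 ∉ D and 6 ∉ B, so 6 ∉ D ∪ B
6 ∉ C and 6 ∉ (D ∪ B), so 6 ∉ C ∪ (D ∪ B)
6 ∉ B and 6 ∉ D, so 6 ∉ B Δ D
6 ∉ (C ∪ (D ∪ B)) and 6 ∉ (B Δ D), so 6 ∉ (C ∪ (D ∪ B)) ∪ (B Δ D)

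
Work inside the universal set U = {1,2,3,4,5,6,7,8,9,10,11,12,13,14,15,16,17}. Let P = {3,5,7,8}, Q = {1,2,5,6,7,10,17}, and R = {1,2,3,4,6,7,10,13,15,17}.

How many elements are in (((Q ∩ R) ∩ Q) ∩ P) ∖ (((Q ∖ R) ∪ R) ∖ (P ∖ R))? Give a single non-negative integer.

0

Q ∩ R = {1,2,6,7,10,17}
(Q ∩ R) ∩ Q = {1,2,6,7,10,17}
((Q ∩ R) ∩ Q) ∩ P = {7}
Q ∖ R = {5}
(Q ∖ R) ∪ R = {1,2,3,4,5,6,7,10,13,15,17}
P ∖ R = {5,8}
((Q ∖ R) ∪ R) ∖ (P ∖ R) = {1,2,3,4,6,7,10,13,15,17}
(((Q ∩ R) ∩ Q) ∩ P) ∖ (((Q ∖ R) ∪ R) ∖ (P ∖ R)) = {}
|(((Q ∩ R) ∩ Q) ∩ P) ∖ (((Q ∖ R) ∪ R) ∖ (P ∖ R))| = 0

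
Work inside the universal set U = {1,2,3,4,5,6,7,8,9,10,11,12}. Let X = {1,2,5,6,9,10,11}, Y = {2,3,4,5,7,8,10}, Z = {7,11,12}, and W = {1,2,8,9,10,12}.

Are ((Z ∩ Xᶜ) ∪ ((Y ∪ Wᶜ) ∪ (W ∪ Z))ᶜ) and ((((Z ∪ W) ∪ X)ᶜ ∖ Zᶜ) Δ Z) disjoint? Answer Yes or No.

No

Xᶜ = {3,4,7,8,12}
Z ∩ Xᶜ = {7,12}
Wᶜ = {3,4,5,6,7,11}
Y ∪ Wᶜ = {2,3,4,5,6,7,8,10,11}
W ∪ Z = {1,2,7,8,9,10,11,12}
(Y ∪ Wᶜ) ∪ (W ∪ Z) = {1,2,3,4,5,6,7,8,9,10,11,12}
((Y ∪ Wᶜ) ∪ (W ∪ Z))ᶜ = {}
(Z ∩ Xᶜ) ∪ ((Y ∪ Wᶜ) ∪ (W ∪ Z))ᶜ = {7,12}
Z ∪ W = {1,2,7,8,9,10,11,12}
(Z ∪ W) ∪ X = {1,2,5,6,7,8,9,10,11,12}
((Z ∪ W) ∪ X)ᶜ = {3,4}
Zᶜ = {1,2,3,4,5,6,8,9,10}
((Z ∪ W) ∪ X)ᶜ ∖ Zᶜ = {}
(((Z ∪ W) ∪ X)ᶜ ∖ Zᶜ) Δ Z = {7,11,12}
7 lies in both, so they are not disjoint.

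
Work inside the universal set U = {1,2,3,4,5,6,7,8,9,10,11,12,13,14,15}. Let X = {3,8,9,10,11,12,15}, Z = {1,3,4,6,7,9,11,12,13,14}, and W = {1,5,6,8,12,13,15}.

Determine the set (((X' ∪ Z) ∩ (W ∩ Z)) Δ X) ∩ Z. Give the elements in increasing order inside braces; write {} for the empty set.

{1,3,6,9,11,13}

X' = {1,2,4,5,6,7,13,14}
X' ∪ Z = {1,2,3,4,5,6,7,9,11,12,13,14}
W ∩ Z = {1,6,12,13}
(X' ∪ Z) ∩ (W ∩ Z) = {1,6,12,13}
((X' ∪ Z) ∩ (W ∩ Z)) Δ X = {1,3,6,8,9,10,11,13,15}
(((X' ∪ Z) ∩ (W ∩ Z)) Δ X) ∩ Z = {1,3,6,9,11,13}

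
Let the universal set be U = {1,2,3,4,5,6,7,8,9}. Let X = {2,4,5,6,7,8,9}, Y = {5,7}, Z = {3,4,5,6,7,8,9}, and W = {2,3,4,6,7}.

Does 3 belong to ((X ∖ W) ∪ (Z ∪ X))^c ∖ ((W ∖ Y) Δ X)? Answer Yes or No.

3 ∉ X and 3 ∈ W, so 3 ∉ X ∖ W
3 ∈ Z and 3 ∉ X, so 3 ∈ Z ∪ X
3 ∉ (X ∖ W) and 3 ∈ (Z ∪ X), so 3 ∈ (X ∖ W) ∪ (Z ∪ X)
3 ∉ ((X ∖ W) ∪ (Z ∪ X))^c since 3 ∈ ((X ∖ W) ∪ (Z ∪ X))
3 ∈ W and 3 ∉ Y, so 3 ∈ W ∖ Y
3 ∈ (W ∖ Y) and 3 ∉ X, so 3 ∈ (W ∖ Y) Δ X
3 ∉ ((X ∖ W) ∪ (Z ∪ X))^c and 3 ∈ ((W ∖ Y) Δ X), so 3 ∉ ((X ∖ W) ∪ (Z ∪ X))^c ∖ ((W ∖ Y) Δ X)

No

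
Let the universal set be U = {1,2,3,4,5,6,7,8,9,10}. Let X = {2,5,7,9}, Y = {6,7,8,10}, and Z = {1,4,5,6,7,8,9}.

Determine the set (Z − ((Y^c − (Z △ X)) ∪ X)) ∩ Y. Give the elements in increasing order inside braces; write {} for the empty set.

{6,8}

Y^c = {1,2,3,4,5,9}
Z △ X = {1,2,4,6,8}
Y^c − (Z △ X) = {3,5,9}
(Y^c − (Z △ X)) ∪ X = {2,3,5,7,9}
Z − ((Y^c − (Z △ X)) ∪ X) = {1,4,6,8}
(Z − ((Y^c − (Z △ X)) ∪ X)) ∩ Y = {6,8}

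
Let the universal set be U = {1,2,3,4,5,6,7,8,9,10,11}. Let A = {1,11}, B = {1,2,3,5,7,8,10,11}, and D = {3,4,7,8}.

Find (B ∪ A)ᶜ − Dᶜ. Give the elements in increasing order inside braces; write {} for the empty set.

B ∪ A = {1,2,3,5,7,8,10,11}
(B ∪ A)ᶜ = {4,6,9}
Dᶜ = {1,2,5,6,9,10,11}
(B ∪ A)ᶜ − Dᶜ = {4}

{4}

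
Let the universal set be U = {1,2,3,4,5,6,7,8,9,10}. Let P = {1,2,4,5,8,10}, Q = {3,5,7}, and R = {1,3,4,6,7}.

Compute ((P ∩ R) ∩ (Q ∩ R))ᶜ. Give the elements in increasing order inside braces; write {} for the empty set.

P ∩ R = {1,4}
Q ∩ R = {3,7}
(P ∩ R) ∩ (Q ∩ R) = {}
((P ∩ R) ∩ (Q ∩ R))ᶜ = {1,2,3,4,5,6,7,8,9,10}

{1,2,3,4,5,6,7,8,9,10}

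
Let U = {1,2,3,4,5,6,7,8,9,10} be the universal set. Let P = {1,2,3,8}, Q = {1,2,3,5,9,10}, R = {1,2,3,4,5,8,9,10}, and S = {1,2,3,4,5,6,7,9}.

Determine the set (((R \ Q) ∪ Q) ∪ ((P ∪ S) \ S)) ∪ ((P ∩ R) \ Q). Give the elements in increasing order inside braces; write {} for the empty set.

R \ Q = {4,8}
(R \ Q) ∪ Q = {1,2,3,4,5,8,9,10}
P ∪ S = {1,2,3,4,5,6,7,8,9}
(P ∪ S) \ S = {8}
((R \ Q) ∪ Q) ∪ ((P ∪ S) \ S) = {1,2,3,4,5,8,9,10}
P ∩ R = {1,2,3,8}
(P ∩ R) \ Q = {8}
(((R \ Q) ∪ Q) ∪ ((P ∪ S) \ S)) ∪ ((P ∩ R) \ Q) = {1,2,3,4,5,8,9,10}

{1,2,3,4,5,8,9,10}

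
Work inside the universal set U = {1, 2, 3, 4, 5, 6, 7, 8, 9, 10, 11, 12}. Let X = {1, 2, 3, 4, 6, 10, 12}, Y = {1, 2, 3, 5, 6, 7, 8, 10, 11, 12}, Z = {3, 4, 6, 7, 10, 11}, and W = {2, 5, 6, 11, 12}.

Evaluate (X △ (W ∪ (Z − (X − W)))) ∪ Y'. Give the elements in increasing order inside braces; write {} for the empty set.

{1, 3, 4, 5, 7, 9, 10, 11}

X − W = {1, 3, 4, 10}
Z − (X − W) = {6, 7, 11}
W ∪ (Z − (X − W)) = {2, 5, 6, 7, 11, 12}
X △ (W ∪ (Z − (X − W))) = {1, 3, 4, 5, 7, 10, 11}
Y' = {4, 9}
(X △ (W ∪ (Z − (X − W)))) ∪ Y' = {1, 3, 4, 5, 7, 9, 10, 11}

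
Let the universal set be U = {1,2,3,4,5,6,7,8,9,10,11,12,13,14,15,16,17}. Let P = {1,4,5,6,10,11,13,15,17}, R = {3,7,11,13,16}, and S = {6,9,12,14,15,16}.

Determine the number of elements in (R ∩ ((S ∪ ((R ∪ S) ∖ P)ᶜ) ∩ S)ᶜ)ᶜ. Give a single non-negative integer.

13

R ∪ S = {3,6,7,9,11,12,13,14,15,16}
(R ∪ S) ∖ P = {3,7,9,12,14,16}
((R ∪ S) ∖ P)ᶜ = {1,2,4,5,6,8,10,11,13,15,17}
S ∪ ((R ∪ S) ∖ P)ᶜ = {1,2,4,5,6,8,9,10,11,12,13,14,15,16,17}
(S ∪ ((R ∪ S) ∖ P)ᶜ) ∩ S = {6,9,12,14,15,16}
((S ∪ ((R ∪ S) ∖ P)ᶜ) ∩ S)ᶜ = {1,2,3,4,5,7,8,10,11,13,17}
R ∩ ((S ∪ ((R ∪ S) ∖ P)ᶜ) ∩ S)ᶜ = {3,7,11,13}
(R ∩ ((S ∪ ((R ∪ S) ∖ P)ᶜ) ∩ S)ᶜ)ᶜ = {1,2,4,5,6,8,9,10,12,14,15,16,17}
|(R ∩ ((S ∪ ((R ∪ S) ∖ P)ᶜ) ∩ S)ᶜ)ᶜ| = 13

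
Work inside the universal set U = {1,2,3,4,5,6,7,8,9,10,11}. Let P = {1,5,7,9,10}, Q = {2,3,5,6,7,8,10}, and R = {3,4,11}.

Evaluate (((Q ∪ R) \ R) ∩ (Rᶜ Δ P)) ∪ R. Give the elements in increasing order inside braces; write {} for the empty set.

{2,3,4,6,8,11}

Q ∪ R = {2,3,4,5,6,7,8,10,11}
(Q ∪ R) \ R = {2,5,6,7,8,10}
Rᶜ = {1,2,5,6,7,8,9,10}
Rᶜ Δ P = {2,6,8}
((Q ∪ R) \ R) ∩ (Rᶜ Δ P) = {2,6,8}
(((Q ∪ R) \ R) ∩ (Rᶜ Δ P)) ∪ R = {2,3,4,6,8,11}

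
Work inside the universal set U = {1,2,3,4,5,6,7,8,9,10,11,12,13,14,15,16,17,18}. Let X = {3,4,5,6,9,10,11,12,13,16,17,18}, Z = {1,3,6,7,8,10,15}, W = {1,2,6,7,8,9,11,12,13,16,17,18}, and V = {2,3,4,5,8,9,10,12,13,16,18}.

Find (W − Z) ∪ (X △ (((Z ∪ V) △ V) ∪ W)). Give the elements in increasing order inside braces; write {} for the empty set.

{1,2,3,4,5,7,8,9,10,11,12,13,15,16,17,18}

W − Z = {2,9,11,12,13,16,17,18}
Z ∪ V = {1,2,3,4,5,6,7,8,9,10,12,13,15,16,18}
(Z ∪ V) △ V = {1,6,7,15}
((Z ∪ V) △ V) ∪ W = {1,2,6,7,8,9,11,12,13,15,16,17,18}
X △ (((Z ∪ V) △ V) ∪ W) = {1,2,3,4,5,7,8,10,15}
(W − Z) ∪ (X △ (((Z ∪ V) △ V) ∪ W)) = {1,2,3,4,5,7,8,9,10,11,12,13,15,16,17,18}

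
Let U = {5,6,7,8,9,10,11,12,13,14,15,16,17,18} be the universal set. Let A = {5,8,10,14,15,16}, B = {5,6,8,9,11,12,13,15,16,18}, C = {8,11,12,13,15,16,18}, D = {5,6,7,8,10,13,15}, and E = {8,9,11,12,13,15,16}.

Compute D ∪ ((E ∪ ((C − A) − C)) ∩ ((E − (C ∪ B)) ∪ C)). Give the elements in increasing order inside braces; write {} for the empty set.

{5,6,7,8,10,11,12,13,15,16}

C − A = {11,12,13,18}
(C − A) − C = {}
E ∪ ((C − A) − C) = {8,9,11,12,13,15,16}
C ∪ B = {5,6,8,9,11,12,13,15,16,18}
E − (C ∪ B) = {}
(E − (C ∪ B)) ∪ C = {8,11,12,13,15,16,18}
(E ∪ ((C − A) − C)) ∩ ((E − (C ∪ B)) ∪ C) = {8,11,12,13,15,16}
D ∪ ((E ∪ ((C − A) − C)) ∩ ((E − (C ∪ B)) ∪ C)) = {5,6,7,8,10,11,12,13,15,16}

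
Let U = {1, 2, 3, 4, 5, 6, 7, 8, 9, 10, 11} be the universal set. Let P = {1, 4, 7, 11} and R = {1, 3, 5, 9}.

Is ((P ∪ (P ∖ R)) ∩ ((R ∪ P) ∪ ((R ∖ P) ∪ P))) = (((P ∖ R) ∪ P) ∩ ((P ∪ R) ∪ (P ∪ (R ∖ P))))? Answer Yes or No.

P ∖ R = {4, 7, 11}
P ∪ (P ∖ R) = {1, 4, 7, 11}
R ∪ P = {1, 3, 4, 5, 7, 9, 11}
R ∖ P = {3, 5, 9}
(R ∖ P) ∪ P = {1, 3, 4, 5, 7, 9, 11}
(R ∪ P) ∪ ((R ∖ P) ∪ P) = {1, 3, 4, 5, 7, 9, 11}
(P ∪ (P ∖ R)) ∩ ((R ∪ P) ∪ ((R ∖ P) ∪ P)) = {1, 4, 7, 11}
(P ∖ R) ∪ P = {1, 4, 7, 11}
P ∪ R = {1, 3, 4, 5, 7, 9, 11}
P ∪ (R ∖ P) = {1, 3, 4, 5, 7, 9, 11}
(P ∪ R) ∪ (P ∪ (R ∖ P)) = {1, 3, 4, 5, 7, 9, 11}
((P ∖ R) ∪ P) ∩ ((P ∪ R) ∪ (P ∪ (R ∖ P))) = {1, 4, 7, 11}
Both equal {1, 4, 7, 11}, so (P ∪ (P ∖ R)) ∩ ((R ∪ P) ∪ ((R ∖ P) ∪ P)) = ((P ∖ R) ∪ P) ∩ ((P ∪ R) ∪ (P ∪ (R ∖ P))).

Yes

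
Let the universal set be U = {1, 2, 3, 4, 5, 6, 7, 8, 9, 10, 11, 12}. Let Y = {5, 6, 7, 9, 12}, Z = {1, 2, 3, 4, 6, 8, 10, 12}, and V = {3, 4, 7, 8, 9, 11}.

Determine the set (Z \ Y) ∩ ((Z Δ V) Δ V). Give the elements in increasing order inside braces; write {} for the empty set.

{1, 2, 3, 4, 8, 10}

Z \ Y = {1, 2, 3, 4, 8, 10}
Z Δ V = {1, 2, 6, 7, 9, 10, 11, 12}
(Z Δ V) Δ V = {1, 2, 3, 4, 6, 8, 10, 12}
(Z \ Y) ∩ ((Z Δ V) Δ V) = {1, 2, 3, 4, 8, 10}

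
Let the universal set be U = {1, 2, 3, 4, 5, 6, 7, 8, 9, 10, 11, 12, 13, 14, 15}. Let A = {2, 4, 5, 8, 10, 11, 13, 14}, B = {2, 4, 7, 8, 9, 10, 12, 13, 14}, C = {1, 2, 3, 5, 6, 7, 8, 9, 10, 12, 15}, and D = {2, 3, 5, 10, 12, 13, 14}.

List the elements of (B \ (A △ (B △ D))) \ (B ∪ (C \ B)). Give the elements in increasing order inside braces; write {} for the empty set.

B △ D = {3, 4, 5, 7, 8, 9}
A △ (B △ D) = {2, 3, 7, 9, 10, 11, 13, 14}
B \ (A △ (B △ D)) = {4, 8, 12}
C \ B = {1, 3, 5, 6, 15}
B ∪ (C \ B) = {1, 2, 3, 4, 5, 6, 7, 8, 9, 10, 12, 13, 14, 15}
(B \ (A △ (B △ D))) \ (B ∪ (C \ B)) = {}

{}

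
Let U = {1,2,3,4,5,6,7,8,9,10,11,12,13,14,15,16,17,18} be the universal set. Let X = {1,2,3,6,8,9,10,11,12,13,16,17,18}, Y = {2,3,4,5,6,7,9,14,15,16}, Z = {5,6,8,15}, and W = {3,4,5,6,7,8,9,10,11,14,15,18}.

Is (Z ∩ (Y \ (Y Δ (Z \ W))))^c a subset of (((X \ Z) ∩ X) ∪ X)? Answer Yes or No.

No

Z \ W = {}
Y Δ (Z \ W) = {2,3,4,5,6,7,9,14,15,16}
Y \ (Y Δ (Z \ W)) = {}
Z ∩ (Y \ (Y Δ (Z \ W))) = {}
(Z ∩ (Y \ (Y Δ (Z \ W))))^c = {1,2,3,4,5,6,7,8,9,10,11,12,13,14,15,16,17,18}
X \ Z = {1,2,3,9,10,11,12,13,16,17,18}
(X \ Z) ∩ X = {1,2,3,9,10,11,12,13,16,17,18}
((X \ Z) ∩ X) ∪ X = {1,2,3,6,8,9,10,11,12,13,16,17,18}
4 ∈ (Z ∩ (Y \ (Y Δ (Z \ W))))^c but 4 ∉ ((X \ Z) ∩ X) ∪ X, so the inclusion fails.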